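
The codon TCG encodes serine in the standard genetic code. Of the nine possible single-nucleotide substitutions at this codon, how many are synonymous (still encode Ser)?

3

Position 1: none → 0 synonymous.
Position 2: none → 0 synonymous.
Position 3: TCT, TCC, TCA → 3 synonymous.
Total: 0 + 0 + 3 = 3.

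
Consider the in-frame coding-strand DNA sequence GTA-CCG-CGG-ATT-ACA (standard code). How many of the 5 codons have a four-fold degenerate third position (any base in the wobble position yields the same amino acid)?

Codon 1 GTA (Val): third position 4-fold.
Codon 2 CCG (Pro): third position 4-fold.
Codon 3 CGG (Arg): third position 4-fold.
Codon 4 ATT (Ile): third position 3-fold.
Codon 5 ACA (Thr): third position 4-fold.
Four-fold degenerate third positions: 4.

4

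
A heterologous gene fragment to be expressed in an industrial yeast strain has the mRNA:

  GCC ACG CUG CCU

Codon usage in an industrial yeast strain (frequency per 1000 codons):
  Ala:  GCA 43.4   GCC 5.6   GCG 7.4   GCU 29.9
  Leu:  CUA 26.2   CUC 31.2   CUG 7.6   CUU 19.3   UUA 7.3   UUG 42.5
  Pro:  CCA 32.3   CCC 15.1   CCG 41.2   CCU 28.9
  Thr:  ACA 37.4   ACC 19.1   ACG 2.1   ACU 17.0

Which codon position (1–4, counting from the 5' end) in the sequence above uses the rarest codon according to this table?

Codon 1 GCC (Ala): 5.6 per 1000.
Codon 2 ACG (Thr): 2.1 per 1000.
Codon 3 CUG (Leu): 7.6 per 1000.
Codon 4 CCU (Pro): 28.9 per 1000.
Lowest frequency is 2.1 at codon 2.

2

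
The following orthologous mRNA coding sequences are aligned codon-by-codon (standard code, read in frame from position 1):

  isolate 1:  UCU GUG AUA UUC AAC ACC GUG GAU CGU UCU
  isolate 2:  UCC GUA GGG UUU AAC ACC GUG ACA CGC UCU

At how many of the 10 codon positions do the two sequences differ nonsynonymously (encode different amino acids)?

Codon 1: UCU Ser / UCC Ser — synonymous.
Codon 2: GUG Val / GUA Val — synonymous.
Codon 3: AUA Ile / GGG Gly — nonsynonymous.
Codon 4: UUC Phe / UUU Phe — synonymous.
Codon 5: AAC Asn / AAC Asn — identical.
Codon 6: ACC Thr / ACC Thr — identical.
Codon 7: GUG Val / GUG Val — identical.
Codon 8: GAU Asp / ACA Thr — nonsynonymous.
Codon 9: CGU Arg / CGC Arg — synonymous.
Codon 10: UCU Ser / UCU Ser — identical.
Nonsynonymous differences: 2.

2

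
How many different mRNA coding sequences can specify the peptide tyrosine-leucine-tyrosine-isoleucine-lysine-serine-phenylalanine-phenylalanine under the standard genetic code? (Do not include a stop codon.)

3456

Tyr: 2 codons.
Leu: 6 codons.
Tyr: 2 codons.
Ile: 3 codons.
Lys: 2 codons.
Ser: 6 codons.
Phe: 2 codons.
Phe: 2 codons.
2 × 6 × 2 × 3 × 2 × 6 × 2 × 2 = 3456.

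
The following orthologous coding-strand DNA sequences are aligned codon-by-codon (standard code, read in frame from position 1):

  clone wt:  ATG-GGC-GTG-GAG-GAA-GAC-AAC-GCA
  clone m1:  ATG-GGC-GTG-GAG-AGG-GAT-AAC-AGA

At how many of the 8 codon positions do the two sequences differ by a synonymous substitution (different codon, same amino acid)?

1

Codon 1: ATG Met / ATG Met — identical.
Codon 2: GGC Gly / GGC Gly — identical.
Codon 3: GTG Val / GTG Val — identical.
Codon 4: GAG Glu / GAG Glu — identical.
Codon 5: GAA Glu / AGG Arg — nonsynonymous.
Codon 6: GAC Asp / GAT Asp — synonymous.
Codon 7: AAC Asn / AAC Asn — identical.
Codon 8: GCA Ala / AGA Arg — nonsynonymous.
Synonymous differences: 1.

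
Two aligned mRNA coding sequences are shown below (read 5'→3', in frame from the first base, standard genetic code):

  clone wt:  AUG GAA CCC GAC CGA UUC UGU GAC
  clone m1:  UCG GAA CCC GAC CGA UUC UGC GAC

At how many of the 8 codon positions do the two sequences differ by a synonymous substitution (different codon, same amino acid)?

Codon 1: AUG Met / UCG Ser — nonsynonymous.
Codon 2: GAA Glu / GAA Glu — identical.
Codon 3: CCC Pro / CCC Pro — identical.
Codon 4: GAC Asp / GAC Asp — identical.
Codon 5: CGA Arg / CGA Arg — identical.
Codon 6: UUC Phe / UUC Phe — identical.
Codon 7: UGU Cys / UGC Cys — synonymous.
Codon 8: GAC Asp / GAC Asp — identical.
Synonymous differences: 1.

1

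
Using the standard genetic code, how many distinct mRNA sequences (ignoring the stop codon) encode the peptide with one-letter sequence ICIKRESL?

Ile: 3 codons.
Cys: 2 codons.
Ile: 3 codons.
Lys: 2 codons.
Arg: 6 codons.
Glu: 2 codons.
Ser: 6 codons.
Leu: 6 codons.
3 × 2 × 3 × 2 × 6 × 2 × 6 × 6 = 15552.

15552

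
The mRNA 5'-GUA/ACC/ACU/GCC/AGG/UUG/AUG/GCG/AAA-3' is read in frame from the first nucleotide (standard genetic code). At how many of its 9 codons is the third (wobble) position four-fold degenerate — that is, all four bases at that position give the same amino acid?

5

Codon 1 GUA (Val): third position 4-fold.
Codon 2 ACC (Thr): third position 4-fold.
Codon 3 ACU (Thr): third position 4-fold.
Codon 4 GCC (Ala): third position 4-fold.
Codon 5 AGG (Arg): third position 2-fold.
Codon 6 UUG (Leu): third position 2-fold.
Codon 7 AUG (Met): third position 1-fold.
Codon 8 GCG (Ala): third position 4-fold.
Codon 9 AAA (Lys): third position 2-fold.
Four-fold degenerate third positions: 5.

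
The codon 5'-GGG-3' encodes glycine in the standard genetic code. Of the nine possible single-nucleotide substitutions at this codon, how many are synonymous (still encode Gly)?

Position 1: none → 0 synonymous.
Position 2: none → 0 synonymous.
Position 3: GGT, GGC, GGA → 3 synonymous.
Total: 0 + 0 + 3 = 3.

3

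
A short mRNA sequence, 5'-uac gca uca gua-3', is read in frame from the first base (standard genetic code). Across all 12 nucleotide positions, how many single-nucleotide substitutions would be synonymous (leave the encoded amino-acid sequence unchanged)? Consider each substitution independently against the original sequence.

Codon 1 (UAC, Tyr): 1 synonymous substitution.
Codon 2 (GCA, Ala): 3 synonymous substitutions.
Codon 3 (UCA, Ser): 3 synonymous substitutions.
Codon 4 (GUA, Val): 3 synonymous substitutions.
Total: 1 + 3 + 3 + 3 = 10.

10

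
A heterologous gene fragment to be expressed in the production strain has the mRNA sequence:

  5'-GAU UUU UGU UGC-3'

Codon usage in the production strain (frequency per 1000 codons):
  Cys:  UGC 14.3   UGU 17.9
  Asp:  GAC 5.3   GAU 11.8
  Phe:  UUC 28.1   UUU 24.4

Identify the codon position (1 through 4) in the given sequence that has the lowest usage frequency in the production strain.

Codon 1 GAU (Asp): 11.8 per 1000.
Codon 2 UUU (Phe): 24.4 per 1000.
Codon 3 UGU (Cys): 17.9 per 1000.
Codon 4 UGC (Cys): 14.3 per 1000.
Lowest frequency is 11.8 at codon 1.

1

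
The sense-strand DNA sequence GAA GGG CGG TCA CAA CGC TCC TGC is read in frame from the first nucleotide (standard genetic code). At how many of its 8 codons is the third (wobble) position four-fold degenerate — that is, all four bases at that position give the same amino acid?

5

Codon 1 GAA (Glu): third position 2-fold.
Codon 2 GGG (Gly): third position 4-fold.
Codon 3 CGG (Arg): third position 4-fold.
Codon 4 TCA (Ser): third position 4-fold.
Codon 5 CAA (Gln): third position 2-fold.
Codon 6 CGC (Arg): third position 4-fold.
Codon 7 TCC (Ser): third position 4-fold.
Codon 8 TGC (Cys): third position 2-fold.
Four-fold degenerate third positions: 5.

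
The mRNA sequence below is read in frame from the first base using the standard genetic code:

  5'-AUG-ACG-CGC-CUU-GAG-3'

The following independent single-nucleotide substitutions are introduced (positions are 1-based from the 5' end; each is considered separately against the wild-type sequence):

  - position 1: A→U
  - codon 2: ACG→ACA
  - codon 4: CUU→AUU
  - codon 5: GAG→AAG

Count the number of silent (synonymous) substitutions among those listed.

1

Codon 1: AUG (Met) → UUG (Leu) — missense.
Codon 2: ACG (Thr) → ACA (Thr) — synonymous.
Codon 4: CUU (Leu) → AUU (Ile) — missense.
Codon 5: GAG (Glu) → AAG (Lys) — missense.
Synonymous: 1 of 4.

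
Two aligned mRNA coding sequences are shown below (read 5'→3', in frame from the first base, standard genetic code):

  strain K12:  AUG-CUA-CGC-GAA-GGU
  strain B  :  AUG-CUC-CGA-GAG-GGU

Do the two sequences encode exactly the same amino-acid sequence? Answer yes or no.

Codon 1: AUG Met / AUG Met — identical.
Codon 2: CUA Leu / CUC Leu — synonymous.
Codon 3: CGC Arg / CGA Arg — synonymous.
Codon 4: GAA Glu / GAG Glu — synonymous.
Codon 5: GGU Gly / GGU Gly — identical.
Nonsynonymous differences: 0 → same protein.

yes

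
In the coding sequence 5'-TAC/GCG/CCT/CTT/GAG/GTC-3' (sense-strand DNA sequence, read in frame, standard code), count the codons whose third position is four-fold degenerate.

4

Codon 1 TAC (Tyr): third position 2-fold.
Codon 2 GCG (Ala): third position 4-fold.
Codon 3 CCT (Pro): third position 4-fold.
Codon 4 CTT (Leu): third position 4-fold.
Codon 5 GAG (Glu): third position 2-fold.
Codon 6 GTC (Val): third position 4-fold.
Four-fold degenerate third positions: 4.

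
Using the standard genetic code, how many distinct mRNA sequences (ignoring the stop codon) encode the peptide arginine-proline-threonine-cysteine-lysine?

Arg: 6 codons.
Pro: 4 codons.
Thr: 4 codons.
Cys: 2 codons.
Lys: 2 codons.
6 × 4 × 4 × 2 × 2 = 384.

384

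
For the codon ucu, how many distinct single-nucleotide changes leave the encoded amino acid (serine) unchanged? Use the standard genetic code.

Position 1: none → 0 synonymous.
Position 2: none → 0 synonymous.
Position 3: UCC, UCA, UCG → 3 synonymous.
Total: 0 + 0 + 3 = 3.

3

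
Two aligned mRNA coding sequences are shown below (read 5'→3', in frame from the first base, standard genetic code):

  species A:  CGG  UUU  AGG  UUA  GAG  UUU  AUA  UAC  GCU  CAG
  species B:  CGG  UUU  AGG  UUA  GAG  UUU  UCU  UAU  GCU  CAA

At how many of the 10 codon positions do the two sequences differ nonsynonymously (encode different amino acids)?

Codon 1: CGG Arg / CGG Arg — identical.
Codon 2: UUU Phe / UUU Phe — identical.
Codon 3: AGG Arg / AGG Arg — identical.
Codon 4: UUA Leu / UUA Leu — identical.
Codon 5: GAG Glu / GAG Glu — identical.
Codon 6: UUU Phe / UUU Phe — identical.
Codon 7: AUA Ile / UCU Ser — nonsynonymous.
Codon 8: UAC Tyr / UAU Tyr — synonymous.
Codon 9: GCU Ala / GCU Ala — identical.
Codon 10: CAG Gln / CAA Gln — synonymous.
Nonsynonymous differences: 1.

1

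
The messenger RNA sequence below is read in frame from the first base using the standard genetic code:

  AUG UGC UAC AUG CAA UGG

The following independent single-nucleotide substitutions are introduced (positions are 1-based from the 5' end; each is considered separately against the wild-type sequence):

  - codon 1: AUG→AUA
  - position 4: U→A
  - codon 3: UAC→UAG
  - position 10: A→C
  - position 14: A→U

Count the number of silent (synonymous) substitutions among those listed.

Codon 1: AUG (Met) → AUA (Ile) — missense.
Codon 2: UGC (Cys) → AGC (Ser) — missense.
Codon 3: UAC (Tyr) → UAG (Stop) — nonsense.
Codon 4: AUG (Met) → CUG (Leu) — missense.
Codon 5: CAA (Gln) → CUA (Leu) — missense.
Synonymous: 0 of 5.

0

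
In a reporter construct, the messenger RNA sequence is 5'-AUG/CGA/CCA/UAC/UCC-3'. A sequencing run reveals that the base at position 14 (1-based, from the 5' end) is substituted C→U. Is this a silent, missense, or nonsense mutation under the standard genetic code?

missense

Position 14 falls in codon 5: UCC → Ser.
After the substitution the codon is UUC → Phe.
Ser ≠ Phe, so this is a missense mutation.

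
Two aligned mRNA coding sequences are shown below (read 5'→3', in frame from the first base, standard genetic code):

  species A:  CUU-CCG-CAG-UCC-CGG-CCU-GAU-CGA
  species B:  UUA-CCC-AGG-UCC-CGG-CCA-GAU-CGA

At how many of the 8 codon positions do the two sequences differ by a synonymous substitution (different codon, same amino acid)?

3

Codon 1: CUU Leu / UUA Leu — synonymous.
Codon 2: CCG Pro / CCC Pro — synonymous.
Codon 3: CAG Gln / AGG Arg — nonsynonymous.
Codon 4: UCC Ser / UCC Ser — identical.
Codon 5: CGG Arg / CGG Arg — identical.
Codon 6: CCU Pro / CCA Pro — synonymous.
Codon 7: GAU Asp / GAU Asp — identical.
Codon 8: CGA Arg / CGA Arg — identical.
Synonymous differences: 3.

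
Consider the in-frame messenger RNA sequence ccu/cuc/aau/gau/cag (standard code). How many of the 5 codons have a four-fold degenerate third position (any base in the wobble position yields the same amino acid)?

2

Codon 1 CCU (Pro): third position 4-fold.
Codon 2 CUC (Leu): third position 4-fold.
Codon 3 AAU (Asn): third position 2-fold.
Codon 4 GAU (Asp): third position 2-fold.
Codon 5 CAG (Gln): third position 2-fold.
Four-fold degenerate third positions: 2.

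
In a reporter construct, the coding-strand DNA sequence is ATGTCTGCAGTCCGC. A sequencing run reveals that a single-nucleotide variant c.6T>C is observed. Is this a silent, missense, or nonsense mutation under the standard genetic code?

silent

Position 6 falls in codon 2: TCT → Ser.
After the substitution the codon is TCC → Ser.
Both encode Ser, so the change is synonymous.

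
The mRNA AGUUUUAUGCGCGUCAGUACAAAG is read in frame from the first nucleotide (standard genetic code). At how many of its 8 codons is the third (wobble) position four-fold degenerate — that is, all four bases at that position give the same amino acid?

3

Codon 1 AGU (Ser): third position 2-fold.
Codon 2 UUU (Phe): third position 2-fold.
Codon 3 AUG (Met): third position 1-fold.
Codon 4 CGC (Arg): third position 4-fold.
Codon 5 GUC (Val): third position 4-fold.
Codon 6 AGU (Ser): third position 2-fold.
Codon 7 ACA (Thr): third position 4-fold.
Codon 8 AAG (Lys): third position 2-fold.
Four-fold degenerate third positions: 3.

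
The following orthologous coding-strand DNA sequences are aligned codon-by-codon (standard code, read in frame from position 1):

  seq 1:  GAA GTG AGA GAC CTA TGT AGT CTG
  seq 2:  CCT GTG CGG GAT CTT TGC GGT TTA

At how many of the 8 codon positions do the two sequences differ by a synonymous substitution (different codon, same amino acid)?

Codon 1: GAA Glu / CCT Pro — nonsynonymous.
Codon 2: GTG Val / GTG Val — identical.
Codon 3: AGA Arg / CGG Arg — synonymous.
Codon 4: GAC Asp / GAT Asp — synonymous.
Codon 5: CTA Leu / CTT Leu — synonymous.
Codon 6: TGT Cys / TGC Cys — synonymous.
Codon 7: AGT Ser / GGT Gly — nonsynonymous.
Codon 8: CTG Leu / TTA Leu — synonymous.
Synonymous differences: 5.

5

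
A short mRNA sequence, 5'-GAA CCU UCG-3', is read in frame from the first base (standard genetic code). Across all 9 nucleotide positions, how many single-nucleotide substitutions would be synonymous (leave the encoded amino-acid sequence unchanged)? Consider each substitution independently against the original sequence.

Codon 1 (GAA, Glu): 1 synonymous substitution.
Codon 2 (CCU, Pro): 3 synonymous substitutions.
Codon 3 (UCG, Ser): 3 synonymous substitutions.
Total: 1 + 3 + 3 = 7.

7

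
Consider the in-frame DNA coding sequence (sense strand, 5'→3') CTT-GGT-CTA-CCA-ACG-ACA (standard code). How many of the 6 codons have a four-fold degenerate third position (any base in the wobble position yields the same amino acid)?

6

Codon 1 CTT (Leu): third position 4-fold.
Codon 2 GGT (Gly): third position 4-fold.
Codon 3 CTA (Leu): third position 4-fold.
Codon 4 CCA (Pro): third position 4-fold.
Codon 5 ACG (Thr): third position 4-fold.
Codon 6 ACA (Thr): third position 4-fold.
Four-fold degenerate third positions: 6.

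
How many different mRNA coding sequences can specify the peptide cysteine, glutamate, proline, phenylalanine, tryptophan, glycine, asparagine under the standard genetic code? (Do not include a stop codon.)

Cys: 2 codons.
Glu: 2 codons.
Pro: 4 codons.
Phe: 2 codons.
Trp: 1 codon.
Gly: 4 codons.
Asn: 2 codons.
2 × 2 × 4 × 2 × 1 × 4 × 2 = 256.

256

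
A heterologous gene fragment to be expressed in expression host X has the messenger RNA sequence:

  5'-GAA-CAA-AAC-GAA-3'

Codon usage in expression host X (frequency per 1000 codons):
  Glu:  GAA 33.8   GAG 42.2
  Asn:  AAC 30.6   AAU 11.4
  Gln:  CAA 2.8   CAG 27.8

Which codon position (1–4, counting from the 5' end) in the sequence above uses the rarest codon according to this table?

2

Codon 1 GAA (Glu): 33.8 per 1000.
Codon 2 CAA (Gln): 2.8 per 1000.
Codon 3 AAC (Asn): 30.6 per 1000.
Codon 4 GAA (Glu): 33.8 per 1000.
Lowest frequency is 2.8 at codon 2.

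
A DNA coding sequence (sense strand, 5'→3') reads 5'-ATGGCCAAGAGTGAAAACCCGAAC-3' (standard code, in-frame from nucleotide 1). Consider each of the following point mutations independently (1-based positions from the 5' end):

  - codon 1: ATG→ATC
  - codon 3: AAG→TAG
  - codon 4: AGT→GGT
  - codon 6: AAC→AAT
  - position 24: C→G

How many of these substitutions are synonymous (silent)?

1

Codon 1: ATG (Met) → ATC (Ile) — missense.
Codon 3: AAG (Lys) → TAG (Stop) — nonsense.
Codon 4: AGT (Ser) → GGT (Gly) — missense.
Codon 6: AAC (Asn) → AAT (Asn) — synonymous.
Codon 8: AAC (Asn) → AAG (Lys) — missense.
Synonymous: 1 of 5.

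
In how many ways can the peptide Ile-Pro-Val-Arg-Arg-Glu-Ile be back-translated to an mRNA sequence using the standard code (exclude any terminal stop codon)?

Ile: 3 codons.
Pro: 4 codons.
Val: 4 codons.
Arg: 6 codons.
Arg: 6 codons.
Glu: 2 codons.
Ile: 3 codons.
3 × 4 × 4 × 6 × 6 × 2 × 3 = 10368.

10368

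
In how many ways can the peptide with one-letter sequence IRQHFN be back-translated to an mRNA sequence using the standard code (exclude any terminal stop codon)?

Ile: 3 codons.
Arg: 6 codons.
Gln: 2 codons.
His: 2 codons.
Phe: 2 codons.
Asn: 2 codons.
3 × 6 × 2 × 2 × 2 × 2 = 288.

288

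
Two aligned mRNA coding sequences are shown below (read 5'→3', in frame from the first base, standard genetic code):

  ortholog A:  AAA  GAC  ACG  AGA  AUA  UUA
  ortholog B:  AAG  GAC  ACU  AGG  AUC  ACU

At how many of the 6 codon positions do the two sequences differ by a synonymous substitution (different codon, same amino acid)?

Codon 1: AAA Lys / AAG Lys — synonymous.
Codon 2: GAC Asp / GAC Asp — identical.
Codon 3: ACG Thr / ACU Thr — synonymous.
Codon 4: AGA Arg / AGG Arg — synonymous.
Codon 5: AUA Ile / AUC Ile — synonymous.
Codon 6: UUA Leu / ACU Thr — nonsynonymous.
Synonymous differences: 4.

4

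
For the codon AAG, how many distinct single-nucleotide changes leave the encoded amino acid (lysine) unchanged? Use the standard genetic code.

1

Position 1: none → 0 synonymous.
Position 2: none → 0 synonymous.
Position 3: AAA → 1 synonymous.
Total: 0 + 0 + 1 = 1.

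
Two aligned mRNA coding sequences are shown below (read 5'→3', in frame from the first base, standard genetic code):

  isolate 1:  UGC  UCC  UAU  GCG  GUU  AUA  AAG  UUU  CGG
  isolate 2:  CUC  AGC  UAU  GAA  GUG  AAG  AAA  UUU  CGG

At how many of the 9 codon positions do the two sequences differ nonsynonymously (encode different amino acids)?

3

Codon 1: UGC Cys / CUC Leu — nonsynonymous.
Codon 2: UCC Ser / AGC Ser — synonymous.
Codon 3: UAU Tyr / UAU Tyr — identical.
Codon 4: GCG Ala / GAA Glu — nonsynonymous.
Codon 5: GUU Val / GUG Val — synonymous.
Codon 6: AUA Ile / AAG Lys — nonsynonymous.
Codon 7: AAG Lys / AAA Lys — synonymous.
Codon 8: UUU Phe / UUU Phe — identical.
Codon 9: CGG Arg / CGG Arg — identical.
Nonsynonymous differences: 3.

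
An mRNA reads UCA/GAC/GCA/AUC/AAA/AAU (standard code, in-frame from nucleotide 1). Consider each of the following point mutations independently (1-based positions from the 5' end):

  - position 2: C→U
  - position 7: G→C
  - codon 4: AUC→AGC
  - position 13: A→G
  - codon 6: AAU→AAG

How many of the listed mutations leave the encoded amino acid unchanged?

Codon 1: UCA (Ser) → UUA (Leu) — missense.
Codon 3: GCA (Ala) → CCA (Pro) — missense.
Codon 4: AUC (Ile) → AGC (Ser) — missense.
Codon 5: AAA (Lys) → GAA (Glu) — missense.
Codon 6: AAU (Asn) → AAG (Lys) — missense.
Synonymous: 0 of 5.

0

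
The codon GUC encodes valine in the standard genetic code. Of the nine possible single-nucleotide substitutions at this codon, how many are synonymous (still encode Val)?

Position 1: none → 0 synonymous.
Position 2: none → 0 synonymous.
Position 3: GUU, GUA, GUG → 3 synonymous.
Total: 0 + 0 + 3 = 3.

3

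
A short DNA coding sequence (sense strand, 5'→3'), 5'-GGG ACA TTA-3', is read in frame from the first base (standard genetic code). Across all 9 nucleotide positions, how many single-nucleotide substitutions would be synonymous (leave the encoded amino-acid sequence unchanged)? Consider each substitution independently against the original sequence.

Codon 1 (GGG, Gly): 3 synonymous substitutions.
Codon 2 (ACA, Thr): 3 synonymous substitutions.
Codon 3 (TTA, Leu): 2 synonymous substitutions.
Total: 3 + 3 + 2 = 8.

8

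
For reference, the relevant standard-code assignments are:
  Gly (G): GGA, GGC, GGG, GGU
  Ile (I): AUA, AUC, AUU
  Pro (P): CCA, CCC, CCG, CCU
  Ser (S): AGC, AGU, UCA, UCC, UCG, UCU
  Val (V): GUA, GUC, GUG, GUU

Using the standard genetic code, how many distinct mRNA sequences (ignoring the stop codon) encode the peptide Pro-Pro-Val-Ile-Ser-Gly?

Pro: 4 codons.
Pro: 4 codons.
Val: 4 codons.
Ile: 3 codons.
Ser: 6 codons.
Gly: 4 codons.
4 × 4 × 4 × 3 × 6 × 4 = 4608.

4608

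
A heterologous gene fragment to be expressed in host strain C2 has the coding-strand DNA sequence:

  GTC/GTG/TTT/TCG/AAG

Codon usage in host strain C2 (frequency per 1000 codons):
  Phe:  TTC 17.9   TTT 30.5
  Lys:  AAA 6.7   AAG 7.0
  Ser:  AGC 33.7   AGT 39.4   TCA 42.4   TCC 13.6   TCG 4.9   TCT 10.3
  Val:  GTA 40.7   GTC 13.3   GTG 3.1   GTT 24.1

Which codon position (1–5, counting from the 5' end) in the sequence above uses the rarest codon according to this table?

2

Codon 1 GTC (Val): 13.3 per 1000.
Codon 2 GTG (Val): 3.1 per 1000.
Codon 3 TTT (Phe): 30.5 per 1000.
Codon 4 TCG (Ser): 4.9 per 1000.
Codon 5 AAG (Lys): 7.0 per 1000.
Lowest frequency is 3.1 at codon 2.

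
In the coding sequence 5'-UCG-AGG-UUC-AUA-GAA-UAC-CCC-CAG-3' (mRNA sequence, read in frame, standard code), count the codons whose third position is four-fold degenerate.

2

Codon 1 UCG (Ser): third position 4-fold.
Codon 2 AGG (Arg): third position 2-fold.
Codon 3 UUC (Phe): third position 2-fold.
Codon 4 AUA (Ile): third position 3-fold.
Codon 5 GAA (Glu): third position 2-fold.
Codon 6 UAC (Tyr): third position 2-fold.
Codon 7 CCC (Pro): third position 4-fold.
Codon 8 CAG (Gln): third position 2-fold.
Four-fold degenerate third positions: 2.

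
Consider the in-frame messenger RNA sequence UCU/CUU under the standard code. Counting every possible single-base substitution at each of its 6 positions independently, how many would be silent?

Codon 1 (UCU, Ser): 3 synonymous substitutions.
Codon 2 (CUU, Leu): 3 synonymous substitutions.
Total: 3 + 3 = 6.

6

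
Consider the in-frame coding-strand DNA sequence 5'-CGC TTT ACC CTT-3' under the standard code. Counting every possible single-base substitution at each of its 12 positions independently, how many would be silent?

Codon 1 (CGC, Arg): 3 synonymous substitutions.
Codon 2 (TTT, Phe): 1 synonymous substitution.
Codon 3 (ACC, Thr): 3 synonymous substitutions.
Codon 4 (CTT, Leu): 3 synonymous substitutions.
Total: 3 + 1 + 3 + 3 = 10.

10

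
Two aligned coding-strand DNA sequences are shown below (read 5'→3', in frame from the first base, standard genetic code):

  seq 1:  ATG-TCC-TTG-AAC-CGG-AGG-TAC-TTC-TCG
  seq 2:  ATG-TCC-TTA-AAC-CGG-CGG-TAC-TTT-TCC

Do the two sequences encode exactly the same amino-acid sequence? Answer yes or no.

yes

Codon 1: ATG Met / ATG Met — identical.
Codon 2: TCC Ser / TCC Ser — identical.
Codon 3: TTG Leu / TTA Leu — synonymous.
Codon 4: AAC Asn / AAC Asn — identical.
Codon 5: CGG Arg / CGG Arg — identical.
Codon 6: AGG Arg / CGG Arg — synonymous.
Codon 7: TAC Tyr / TAC Tyr — identical.
Codon 8: TTC Phe / TTT Phe — synonymous.
Codon 9: TCG Ser / TCC Ser — synonymous.
Nonsynonymous differences: 0 → same protein.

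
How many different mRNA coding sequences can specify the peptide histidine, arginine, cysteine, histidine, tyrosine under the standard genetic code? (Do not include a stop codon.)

His: 2 codons.
Arg: 6 codons.
Cys: 2 codons.
His: 2 codons.
Tyr: 2 codons.
2 × 6 × 2 × 2 × 2 = 96.

96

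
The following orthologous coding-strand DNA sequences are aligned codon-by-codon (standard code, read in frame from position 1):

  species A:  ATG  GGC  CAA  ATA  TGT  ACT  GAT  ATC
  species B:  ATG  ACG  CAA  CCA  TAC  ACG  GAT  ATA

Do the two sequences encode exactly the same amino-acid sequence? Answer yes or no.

no

Codon 1: ATG Met / ATG Met — identical.
Codon 2: GGC Gly / ACG Thr — nonsynonymous.
Codon 3: CAA Gln / CAA Gln — identical.
Codon 4: ATA Ile / CCA Pro — nonsynonymous.
Codon 5: TGT Cys / TAC Tyr — nonsynonymous.
Codon 6: ACT Thr / ACG Thr — synonymous.
Codon 7: GAT Asp / GAT Asp — identical.
Codon 8: ATC Ile / ATA Ile — synonymous.
Nonsynonymous differences: 3 → different protein.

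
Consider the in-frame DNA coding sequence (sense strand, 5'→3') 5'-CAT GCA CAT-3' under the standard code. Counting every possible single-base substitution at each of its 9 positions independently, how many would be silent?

Codon 1 (CAT, His): 1 synonymous substitution.
Codon 2 (GCA, Ala): 3 synonymous substitutions.
Codon 3 (CAT, His): 1 synonymous substitution.
Total: 1 + 3 + 1 = 5.

5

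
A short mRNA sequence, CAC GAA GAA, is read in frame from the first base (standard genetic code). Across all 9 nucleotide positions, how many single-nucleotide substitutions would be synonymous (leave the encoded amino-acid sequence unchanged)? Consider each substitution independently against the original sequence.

Codon 1 (CAC, His): 1 synonymous substitution.
Codon 2 (GAA, Glu): 1 synonymous substitution.
Codon 3 (GAA, Glu): 1 synonymous substitution.
Total: 1 + 1 + 1 = 3.

3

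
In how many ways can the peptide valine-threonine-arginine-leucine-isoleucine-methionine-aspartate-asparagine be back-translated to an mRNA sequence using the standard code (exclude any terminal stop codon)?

Val: 4 codons.
Thr: 4 codons.
Arg: 6 codons.
Leu: 6 codons.
Ile: 3 codons.
Met: 1 codon.
Asp: 2 codons.
Asn: 2 codons.
4 × 4 × 6 × 6 × 3 × 1 × 2 × 2 = 6912.

6912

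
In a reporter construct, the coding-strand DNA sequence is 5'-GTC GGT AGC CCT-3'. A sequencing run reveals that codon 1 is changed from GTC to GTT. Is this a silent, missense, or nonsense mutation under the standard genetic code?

silent

Position 3 falls in codon 1: GTC → Val.
After the substitution the codon is GTT → Val.
Both encode Val, so the change is synonymous.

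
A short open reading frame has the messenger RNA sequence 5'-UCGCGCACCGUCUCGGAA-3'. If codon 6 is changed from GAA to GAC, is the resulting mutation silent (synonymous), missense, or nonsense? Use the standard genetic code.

Position 18 falls in codon 6: GAA → Glu.
After the substitution the codon is GAC → Asp.
Glu ≠ Asp, so this is a missense mutation.

missense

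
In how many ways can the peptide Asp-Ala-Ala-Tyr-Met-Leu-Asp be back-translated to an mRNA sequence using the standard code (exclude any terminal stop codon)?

Asp: 2 codons.
Ala: 4 codons.
Ala: 4 codons.
Tyr: 2 codons.
Met: 1 codon.
Leu: 6 codons.
Asp: 2 codons.
2 × 4 × 4 × 2 × 1 × 6 × 2 = 768.

768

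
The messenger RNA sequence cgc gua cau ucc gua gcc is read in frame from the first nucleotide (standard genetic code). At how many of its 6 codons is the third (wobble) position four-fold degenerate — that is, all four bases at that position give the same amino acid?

Codon 1 CGC (Arg): third position 4-fold.
Codon 2 GUA (Val): third position 4-fold.
Codon 3 CAU (His): third position 2-fold.
Codon 4 UCC (Ser): third position 4-fold.
Codon 5 GUA (Val): third position 4-fold.
Codon 6 GCC (Ala): third position 4-fold.
Four-fold degenerate third positions: 5.

5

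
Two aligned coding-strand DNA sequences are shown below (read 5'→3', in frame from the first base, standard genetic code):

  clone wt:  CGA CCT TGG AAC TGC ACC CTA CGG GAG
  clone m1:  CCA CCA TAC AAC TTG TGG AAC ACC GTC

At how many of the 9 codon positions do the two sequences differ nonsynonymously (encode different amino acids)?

Codon 1: CGA Arg / CCA Pro — nonsynonymous.
Codon 2: CCT Pro / CCA Pro — synonymous.
Codon 3: TGG Trp / TAC Tyr — nonsynonymous.
Codon 4: AAC Asn / AAC Asn — identical.
Codon 5: TGC Cys / TTG Leu — nonsynonymous.
Codon 6: ACC Thr / TGG Trp — nonsynonymous.
Codon 7: CTA Leu / AAC Asn — nonsynonymous.
Codon 8: CGG Arg / ACC Thr — nonsynonymous.
Codon 9: GAG Glu / GTC Val — nonsynonymous.
Nonsynonymous differences: 7.

7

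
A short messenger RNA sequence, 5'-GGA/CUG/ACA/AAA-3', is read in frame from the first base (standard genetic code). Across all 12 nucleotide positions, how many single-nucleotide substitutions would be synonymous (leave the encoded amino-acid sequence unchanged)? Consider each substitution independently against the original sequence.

11

Codon 1 (GGA, Gly): 3 synonymous substitutions.
Codon 2 (CUG, Leu): 4 synonymous substitutions.
Codon 3 (ACA, Thr): 3 synonymous substitutions.
Codon 4 (AAA, Lys): 1 synonymous substitution.
Total: 3 + 4 + 3 + 1 = 11.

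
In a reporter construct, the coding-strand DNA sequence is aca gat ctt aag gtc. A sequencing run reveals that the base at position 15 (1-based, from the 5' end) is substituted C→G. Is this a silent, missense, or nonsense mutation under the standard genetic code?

silent

Position 15 falls in codon 5: GTC → Val.
After the substitution the codon is GTG → Val.
Both encode Val, so the change is synonymous.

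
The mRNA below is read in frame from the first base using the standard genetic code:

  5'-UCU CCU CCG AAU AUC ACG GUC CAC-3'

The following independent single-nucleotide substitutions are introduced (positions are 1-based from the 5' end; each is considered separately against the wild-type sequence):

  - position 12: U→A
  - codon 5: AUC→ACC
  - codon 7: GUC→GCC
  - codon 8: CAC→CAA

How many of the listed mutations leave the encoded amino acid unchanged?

0

Codon 4: AAU (Asn) → AAA (Lys) — missense.
Codon 5: AUC (Ile) → ACC (Thr) — missense.
Codon 7: GUC (Val) → GCC (Ala) — missense.
Codon 8: CAC (His) → CAA (Gln) — missense.
Synonymous: 0 of 4.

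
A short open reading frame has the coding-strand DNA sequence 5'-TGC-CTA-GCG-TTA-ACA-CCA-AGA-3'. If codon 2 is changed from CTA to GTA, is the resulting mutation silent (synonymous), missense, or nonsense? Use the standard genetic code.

Position 4 falls in codon 2: CTA → Leu.
After the substitution the codon is GTA → Val.
Leu ≠ Val, so this is a missense mutation.

missense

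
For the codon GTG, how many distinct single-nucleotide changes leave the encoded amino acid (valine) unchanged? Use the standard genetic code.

3

Position 1: none → 0 synonymous.
Position 2: none → 0 synonymous.
Position 3: GTT, GTC, GTA → 3 synonymous.
Total: 0 + 0 + 3 = 3.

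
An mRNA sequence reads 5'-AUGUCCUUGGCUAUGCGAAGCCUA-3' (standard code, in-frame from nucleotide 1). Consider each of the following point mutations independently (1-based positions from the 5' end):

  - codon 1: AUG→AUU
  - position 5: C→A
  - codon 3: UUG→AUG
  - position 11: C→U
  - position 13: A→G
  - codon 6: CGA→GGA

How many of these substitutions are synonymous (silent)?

Codon 1: AUG (Met) → AUU (Ile) — missense.
Codon 2: UCC (Ser) → UAC (Tyr) — missense.
Codon 3: UUG (Leu) → AUG (Met) — missense.
Codon 4: GCU (Ala) → GUU (Val) — missense.
Codon 5: AUG (Met) → GUG (Val) — missense.
Codon 6: CGA (Arg) → GGA (Gly) — missense.
Synonymous: 0 of 6.

0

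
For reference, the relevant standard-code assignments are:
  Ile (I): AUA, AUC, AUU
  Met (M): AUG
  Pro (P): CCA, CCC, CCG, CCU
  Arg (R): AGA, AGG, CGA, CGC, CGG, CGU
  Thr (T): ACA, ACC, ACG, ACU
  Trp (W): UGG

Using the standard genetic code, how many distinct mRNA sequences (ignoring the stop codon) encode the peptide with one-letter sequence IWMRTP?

288

Ile: 3 codons.
Trp: 1 codon.
Met: 1 codon.
Arg: 6 codons.
Thr: 4 codons.
Pro: 4 codons.
3 × 1 × 1 × 6 × 4 × 4 = 288.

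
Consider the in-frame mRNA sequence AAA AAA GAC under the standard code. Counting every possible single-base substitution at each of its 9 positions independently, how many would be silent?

3

Codon 1 (AAA, Lys): 1 synonymous substitution.
Codon 2 (AAA, Lys): 1 synonymous substitution.
Codon 3 (GAC, Asp): 1 synonymous substitution.
Total: 1 + 1 + 1 = 3.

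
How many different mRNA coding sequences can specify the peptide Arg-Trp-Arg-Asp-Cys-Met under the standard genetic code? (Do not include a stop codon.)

Arg: 6 codons.
Trp: 1 codon.
Arg: 6 codons.
Asp: 2 codons.
Cys: 2 codons.
Met: 1 codon.
6 × 1 × 6 × 2 × 2 × 1 = 144.

144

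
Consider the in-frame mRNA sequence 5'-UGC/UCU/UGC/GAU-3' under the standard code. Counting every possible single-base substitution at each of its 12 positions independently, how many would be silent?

Codon 1 (UGC, Cys): 1 synonymous substitution.
Codon 2 (UCU, Ser): 3 synonymous substitutions.
Codon 3 (UGC, Cys): 1 synonymous substitution.
Codon 4 (GAU, Asp): 1 synonymous substitution.
Total: 1 + 3 + 1 + 1 = 6.

6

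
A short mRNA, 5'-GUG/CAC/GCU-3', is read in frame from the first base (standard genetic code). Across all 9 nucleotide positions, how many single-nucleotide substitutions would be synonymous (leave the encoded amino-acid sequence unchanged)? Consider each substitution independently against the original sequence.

7

Codon 1 (GUG, Val): 3 synonymous substitutions.
Codon 2 (CAC, His): 1 synonymous substitution.
Codon 3 (GCU, Ala): 3 synonymous substitutions.
Total: 3 + 1 + 3 = 7.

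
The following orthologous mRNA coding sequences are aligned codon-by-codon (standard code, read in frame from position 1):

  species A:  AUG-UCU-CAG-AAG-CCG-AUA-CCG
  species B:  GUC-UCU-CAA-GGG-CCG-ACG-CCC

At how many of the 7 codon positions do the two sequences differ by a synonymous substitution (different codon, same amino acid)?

Codon 1: AUG Met / GUC Val — nonsynonymous.
Codon 2: UCU Ser / UCU Ser — identical.
Codon 3: CAG Gln / CAA Gln — synonymous.
Codon 4: AAG Lys / GGG Gly — nonsynonymous.
Codon 5: CCG Pro / CCG Pro — identical.
Codon 6: AUA Ile / ACG Thr — nonsynonymous.
Codon 7: CCG Pro / CCC Pro — synonymous.
Synonymous differences: 2.

2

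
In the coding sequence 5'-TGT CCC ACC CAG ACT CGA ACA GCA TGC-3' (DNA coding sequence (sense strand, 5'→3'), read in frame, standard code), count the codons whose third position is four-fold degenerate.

Codon 1 TGT (Cys): third position 2-fold.
Codon 2 CCC (Pro): third position 4-fold.
Codon 3 ACC (Thr): third position 4-fold.
Codon 4 CAG (Gln): third position 2-fold.
Codon 5 ACT (Thr): third position 4-fold.
Codon 6 CGA (Arg): third position 4-fold.
Codon 7 ACA (Thr): third position 4-fold.
Codon 8 GCA (Ala): third position 4-fold.
Codon 9 TGC (Cys): third position 2-fold.
Four-fold degenerate third positions: 6.

6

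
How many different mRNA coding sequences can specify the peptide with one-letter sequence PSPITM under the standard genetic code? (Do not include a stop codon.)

Pro: 4 codons.
Ser: 6 codons.
Pro: 4 codons.
Ile: 3 codons.
Thr: 4 codons.
Met: 1 codon.
4 × 6 × 4 × 3 × 4 × 1 = 1152.

1152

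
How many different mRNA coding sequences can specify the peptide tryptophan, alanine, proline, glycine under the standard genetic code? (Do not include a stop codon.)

64

Trp: 1 codon.
Ala: 4 codons.
Pro: 4 codons.
Gly: 4 codons.
1 × 4 × 4 × 4 = 64.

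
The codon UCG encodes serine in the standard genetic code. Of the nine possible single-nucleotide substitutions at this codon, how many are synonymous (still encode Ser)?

3

Position 1: none → 0 synonymous.
Position 2: none → 0 synonymous.
Position 3: UCU, UCC, UCA → 3 synonymous.
Total: 0 + 0 + 3 = 3.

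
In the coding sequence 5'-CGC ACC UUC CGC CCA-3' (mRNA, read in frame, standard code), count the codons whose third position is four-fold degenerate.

4

Codon 1 CGC (Arg): third position 4-fold.
Codon 2 ACC (Thr): third position 4-fold.
Codon 3 UUC (Phe): third position 2-fold.
Codon 4 CGC (Arg): third position 4-fold.
Codon 5 CCA (Pro): third position 4-fold.
Four-fold degenerate third positions: 4.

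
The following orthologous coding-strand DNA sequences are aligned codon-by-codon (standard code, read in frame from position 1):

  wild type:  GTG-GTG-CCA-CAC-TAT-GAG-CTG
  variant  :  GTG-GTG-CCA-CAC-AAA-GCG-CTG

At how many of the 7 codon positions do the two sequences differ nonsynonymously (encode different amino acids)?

Codon 1: GTG Val / GTG Val — identical.
Codon 2: GTG Val / GTG Val — identical.
Codon 3: CCA Pro / CCA Pro — identical.
Codon 4: CAC His / CAC His — identical.
Codon 5: TAT Tyr / AAA Lys — nonsynonymous.
Codon 6: GAG Glu / GCG Ala — nonsynonymous.
Codon 7: CTG Leu / CTG Leu — identical.
Nonsynonymous differences: 2.

2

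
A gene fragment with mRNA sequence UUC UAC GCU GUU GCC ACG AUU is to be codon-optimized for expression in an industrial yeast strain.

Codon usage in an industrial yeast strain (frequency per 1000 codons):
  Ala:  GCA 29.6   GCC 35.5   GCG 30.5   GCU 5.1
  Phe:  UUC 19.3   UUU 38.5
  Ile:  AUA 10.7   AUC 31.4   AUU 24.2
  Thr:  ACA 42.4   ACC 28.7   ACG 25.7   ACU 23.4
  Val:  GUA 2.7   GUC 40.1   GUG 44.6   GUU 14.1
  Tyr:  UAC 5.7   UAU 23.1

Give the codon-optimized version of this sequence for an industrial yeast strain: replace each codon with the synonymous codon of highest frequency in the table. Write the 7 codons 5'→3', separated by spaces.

Codon 1 (Phe): best is UUU at 38.5.
Codon 2 (Tyr): best is UAU at 23.1.
Codon 3 (Ala): best is GCC at 35.5.
Codon 4 (Val): best is GUG at 44.6.
Codon 5 (Ala): best is GCC at 35.5.
Codon 6 (Thr): best is ACA at 42.4.
Codon 7 (Ile): best is AUC at 31.4.

UUU UAU GCC GUG GCC ACA AUC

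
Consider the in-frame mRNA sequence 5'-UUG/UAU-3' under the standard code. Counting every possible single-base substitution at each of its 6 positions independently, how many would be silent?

Codon 1 (UUG, Leu): 2 synonymous substitutions.
Codon 2 (UAU, Tyr): 1 synonymous substitution.
Total: 2 + 1 = 3.

3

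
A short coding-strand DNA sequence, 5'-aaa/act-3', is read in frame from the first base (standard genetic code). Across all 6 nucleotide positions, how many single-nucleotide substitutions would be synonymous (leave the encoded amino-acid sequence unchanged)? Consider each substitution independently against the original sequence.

Codon 1 (AAA, Lys): 1 synonymous substitution.
Codon 2 (ACT, Thr): 3 synonymous substitutions.
Total: 1 + 3 = 4.

4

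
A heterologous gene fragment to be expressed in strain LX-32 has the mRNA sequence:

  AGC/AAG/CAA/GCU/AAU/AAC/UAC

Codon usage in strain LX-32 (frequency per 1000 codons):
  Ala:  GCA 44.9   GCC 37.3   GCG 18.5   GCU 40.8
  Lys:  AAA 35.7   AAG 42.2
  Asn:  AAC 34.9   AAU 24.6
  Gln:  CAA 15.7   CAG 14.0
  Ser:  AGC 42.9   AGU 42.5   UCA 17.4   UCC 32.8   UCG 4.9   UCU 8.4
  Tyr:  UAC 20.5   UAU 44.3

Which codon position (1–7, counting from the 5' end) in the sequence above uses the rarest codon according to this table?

Codon 1 AGC (Ser): 42.9 per 1000.
Codon 2 AAG (Lys): 42.2 per 1000.
Codon 3 CAA (Gln): 15.7 per 1000.
Codon 4 GCU (Ala): 40.8 per 1000.
Codon 5 AAU (Asn): 24.6 per 1000.
Codon 6 AAC (Asn): 34.9 per 1000.
Codon 7 UAC (Tyr): 20.5 per 1000.
Lowest frequency is 15.7 at codon 3.

3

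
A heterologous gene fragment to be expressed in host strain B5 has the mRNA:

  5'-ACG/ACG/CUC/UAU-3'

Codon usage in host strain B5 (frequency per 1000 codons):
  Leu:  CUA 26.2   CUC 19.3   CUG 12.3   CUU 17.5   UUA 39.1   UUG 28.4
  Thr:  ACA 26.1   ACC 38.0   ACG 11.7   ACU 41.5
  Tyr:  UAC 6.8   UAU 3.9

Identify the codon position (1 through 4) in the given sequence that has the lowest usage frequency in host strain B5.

Codon 1 ACG (Thr): 11.7 per 1000.
Codon 2 ACG (Thr): 11.7 per 1000.
Codon 3 CUC (Leu): 19.3 per 1000.
Codon 4 UAU (Tyr): 3.9 per 1000.
Lowest frequency is 3.9 at codon 4.

4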